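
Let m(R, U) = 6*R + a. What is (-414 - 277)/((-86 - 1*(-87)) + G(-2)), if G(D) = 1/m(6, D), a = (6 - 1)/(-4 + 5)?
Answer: -28331/42 ≈ -674.55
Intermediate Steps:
a = 5 (a = 5/1 = 5*1 = 5)
m(R, U) = 5 + 6*R (m(R, U) = 6*R + 5 = 5 + 6*R)
G(D) = 1/41 (G(D) = 1/(5 + 6*6) = 1/(5 + 36) = 1/41)
(-414 - 277)/((-86 - 1*(-87)) + G(-2)) = (-414 - 277)/((-86 - 1*(-87)) + 1/41) = -691/((-86 + 87) + 1/41) = -691/(1 + 1/41) = -691/42/41 = -691*41/42 = -28331/42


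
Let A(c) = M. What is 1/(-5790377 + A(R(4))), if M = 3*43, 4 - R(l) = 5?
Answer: -1/5790248 ≈ -1.7270e-7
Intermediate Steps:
R(l) = -1 (R(l) = 4 - 1*5 = 4 - 5 = -1)
M = 129
A(c) = 129
1/(-5790377 + A(R(4))) = 1/(-5790377 + 129) = 1/(-5790248) = -1/5790248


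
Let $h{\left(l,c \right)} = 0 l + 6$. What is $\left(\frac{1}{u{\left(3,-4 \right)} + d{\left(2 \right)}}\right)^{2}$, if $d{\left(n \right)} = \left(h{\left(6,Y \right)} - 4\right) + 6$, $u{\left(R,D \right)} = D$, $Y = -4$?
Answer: $\frac{1}{16} \approx 0.0625$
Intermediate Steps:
$h{\left(l,c \right)} = 6$ ($h{\left(l,c \right)} = 0 + 6 = 6$)
$d{\left(n \right)} = 8$ ($d{\left(n \right)} = \left(6 - 4\right) + 6 = 2 + 6 = 8$)
$\left(\frac{1}{u{\left(3,-4 \right)} + d{\left(2 \right)}}\right)^{2} = \left(\frac{1}{-4 + 8}\right)^{2} = \left(\frac{1}{4}\right)^{2} = \frac{1}{16}$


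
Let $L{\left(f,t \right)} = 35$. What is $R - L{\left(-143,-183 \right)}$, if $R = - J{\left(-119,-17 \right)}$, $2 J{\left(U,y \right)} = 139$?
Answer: $- \frac{209}{2} \approx -104.5$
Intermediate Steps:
$J{\left(U,y \right)} = \frac{139}{2}$ ($J{\left(U,y \right)} = \frac{1}{2} \cdot 139 = \frac{139}{2}$)
$R = - \frac{139}{2}$ ($R = \left(-1\right) \frac{139}{2} = - \frac{139}{2} \approx -69.5$)
$R - L{\left(-143,-183 \right)} = - \frac{139}{2} - 35 = - \frac{209}{2}$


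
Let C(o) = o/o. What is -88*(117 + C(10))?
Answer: -10384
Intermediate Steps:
C(o) = 1
-88*(117 + C(10)) = -88*(117 + 1) = -88*118 = -10384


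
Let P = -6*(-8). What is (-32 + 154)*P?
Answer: 5856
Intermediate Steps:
P = 48
(-32 + 154)*P = (-32 + 154)*48 = 122*48 = 5856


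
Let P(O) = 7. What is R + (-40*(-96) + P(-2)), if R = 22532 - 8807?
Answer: 17572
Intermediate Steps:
R = 13725
R + (-40*(-96) + P(-2)) = 13725 + (-40*(-96) + 7) = 13725 + (3840 + 7) = 13725 + 3847 = 17572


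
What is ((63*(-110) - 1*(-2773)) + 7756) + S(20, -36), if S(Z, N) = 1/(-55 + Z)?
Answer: 125964/35 ≈ 3599.0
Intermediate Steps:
((63*(-110) - 1*(-2773)) + 7756) + S(20, -36) = ((63*(-110) - 1*(-2773)) + 7756) + 1/(-55 + 20) = ((-6930 + 2773) + 7756) + 1/(-35) = (-4157 + 7756) - 1/35 = 3599 - 1/35 = 125964/35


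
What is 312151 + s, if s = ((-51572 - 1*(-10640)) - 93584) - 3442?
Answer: 174193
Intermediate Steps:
s = -137958 (s = ((-51572 + 10640) - 93584) - 3442 = (-40932 - 93584) - 3442 = -134516 - 3442 = -137958)
312151 + s = 312151 - 137958 = 174193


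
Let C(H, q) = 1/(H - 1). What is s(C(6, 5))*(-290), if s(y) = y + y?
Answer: -116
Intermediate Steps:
C(H, q) = 1/(-1 + H)
s(y) = 2*y
s(C(6, 5))*(-290) = (2/(-1 + 6))*(-290) = (2/5)*(-290) = -116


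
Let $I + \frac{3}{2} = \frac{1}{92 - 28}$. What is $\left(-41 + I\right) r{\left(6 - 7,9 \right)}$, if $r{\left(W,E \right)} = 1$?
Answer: $- \frac{2719}{64} \approx -42.484$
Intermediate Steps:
$I = - \frac{95}{64}$ ($I = - \frac{3}{2} + \frac{1}{92 - 28} = - \frac{3}{2} + \frac{1}{64} = - \frac{95}{64} \approx -1.4844$)
$\left(-41 + I\right) r{\left(6 - 7,9 \right)} = \left(-41 - \frac{95}{64}\right) 1 = \left(- \frac{2719}{64}\right) 1 = - \frac{2719}{64}$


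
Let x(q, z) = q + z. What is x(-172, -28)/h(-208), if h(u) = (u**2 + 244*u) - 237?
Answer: 8/309 ≈ 0.025890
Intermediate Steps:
h(u) = -237 + u**2 + 244*u
x(-172, -28)/h(-208) = (-172 - 28)/(-237 + (-208)**2 + 244*(-208)) = -200/(-237 + 43264 - 50752) = -200/(-7725) = -200*(-1/7725) = 8/309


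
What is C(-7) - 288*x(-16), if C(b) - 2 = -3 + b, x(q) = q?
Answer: 4600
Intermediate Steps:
C(b) = -1 + b (C(b) = 2 + (-3 + b) = -1 + b)
C(-7) - 288*x(-16) = (-1 - 7) - 288*(-16) = -8 + 4608 = 4600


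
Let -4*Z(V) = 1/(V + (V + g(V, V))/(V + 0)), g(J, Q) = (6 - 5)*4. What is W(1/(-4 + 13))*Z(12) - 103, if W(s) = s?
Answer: -49441/480 ≈ -103.00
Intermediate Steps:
g(J, Q) = 4 (g(J, Q) = 1*4 = 4)
Z(V) = -1/(4*(V + (4 + V)/V)) (Z(V) = -1/(4*(V + (V + 4)/(V + 0))) = -1/(4*(V + (4 + V)/V)))
W(1/(-4 + 13))*Z(12) - 103 = (-1*12/(16 + 4*12 + 4*12²))/(-4 + 13) - 103 = (-1*12/(16 + 48 + 4*144))/9 - 103 = (-1*12/(16 + 48 + 576))/9 - 103 = (-1*12/640)/9 - 103 = (-1*12*1/640)/9 - 103 = (⅑)*(-3/160) - 103 = -1/480 - 103 = -49441/480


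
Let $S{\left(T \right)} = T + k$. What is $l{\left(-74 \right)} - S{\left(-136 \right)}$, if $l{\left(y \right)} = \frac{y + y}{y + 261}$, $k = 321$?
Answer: $- \frac{34743}{187} \approx -185.79$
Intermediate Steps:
$l{\left(y \right)} = \frac{2 y}{261 + y}$
$S{\left(T \right)} = 321 + T$ ($S{\left(T \right)} = T + 321 = 321 + T$)
$l{\left(-74 \right)} - S{\left(-136 \right)} = 2 \left(-74\right) \frac{1}{261 - 74} - \left(321 - 136\right) = 2 \left(-74\right) \frac{1}{187} - 185 = - \frac{148}{187} - 185 = - \frac{34743}{187}$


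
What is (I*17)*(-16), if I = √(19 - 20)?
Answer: -272*I ≈ -272.0*I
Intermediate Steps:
I
(I*17)*(-16) = (17*I)*(-16) = -272*I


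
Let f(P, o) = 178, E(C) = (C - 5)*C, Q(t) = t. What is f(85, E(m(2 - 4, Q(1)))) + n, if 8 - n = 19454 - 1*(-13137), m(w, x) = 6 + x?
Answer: -32405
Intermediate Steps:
E(C) = C*(-5 + C) (E(C) = (-5 + C)*C = C*(-5 + C))
n = -32583 (n = 8 - (19454 - 1*(-13137)) = 8 - (19454 + 13137) = 8 - 1*32591 = 8 - 32591 = -32583)
f(85, E(m(2 - 4, Q(1)))) + n = 178 - 32583 = -32405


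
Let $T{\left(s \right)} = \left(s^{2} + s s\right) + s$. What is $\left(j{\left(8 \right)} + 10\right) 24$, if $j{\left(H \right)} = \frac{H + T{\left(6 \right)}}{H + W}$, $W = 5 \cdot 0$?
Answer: $498$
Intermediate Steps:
$T{\left(s \right)} = s + 2 s^{2}$ ($T{\left(s \right)} = \left(s^{2} + s^{2}\right) + s = 2 s^{2} + s = s + 2 s^{2}$)
$W = 0$
$j{\left(H \right)} = \frac{78 + H}{H}$ ($j{\left(H \right)} = \frac{H + 6 \left(1 + 2 \cdot 6\right)}{H + 0} = \frac{H + 6 \left(1 + 12\right)}{H} = \frac{H + 6 \cdot 13}{H} = \frac{H + 78}{H} = \frac{78 + H}{H}$)
$\left(j{\left(8 \right)} + 10\right) 24 = \left(\frac{78 + 8}{8} + 10\right) 24 = \left(\frac{1}{8} \cdot 86 + 10\right) 24 = \left(\frac{43}{4} + 10\right) 24 = \frac{83}{4} \cdot 24 = 498$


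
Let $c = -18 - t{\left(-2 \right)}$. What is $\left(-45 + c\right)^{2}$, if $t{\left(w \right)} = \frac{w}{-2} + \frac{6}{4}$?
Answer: $\frac{17161}{4} \approx 4290.3$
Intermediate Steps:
$t{\left(w \right)} = \frac{3}{2} - \frac{w}{2}$ ($t{\left(w \right)} = w \left(- \frac{1}{2}\right) + 6 \cdot \frac{1}{4} = - \frac{w}{2} + \frac{3}{2} = \frac{3}{2} - \frac{w}{2}$)
$c = - \frac{41}{2}$ ($c = -18 - \left(\frac{3}{2} - -1\right) = -18 - \left(\frac{3}{2} + 1\right) = -18 - \frac{5}{2} = - \frac{41}{2} \approx -20.5$)
$\left(-45 + c\right)^{2} = \left(-45 - \frac{41}{2}\right)^{2} = \left(- \frac{131}{2}\right)^{2} = \frac{17161}{4}$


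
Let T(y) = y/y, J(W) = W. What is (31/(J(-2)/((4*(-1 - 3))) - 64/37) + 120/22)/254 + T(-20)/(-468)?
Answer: -17613599/310553100 ≈ -0.056717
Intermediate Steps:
T(y) = 1
(31/(J(-2)/((4*(-1 - 3))) - 64/37) + 120/22)/254 + T(-20)/(-468) = (31/(-2*1/(4*(-1 - 3)) - 64/37) + 120/22)/254 + 1/(-468) = (31/(-2/(4*(-4)) - 64*1/37) + 120*(1/22))*(1/254) + 1*(-1/468) = (31/(-2/(-16) - 64/37) + 60/11)*(1/254) - 1/468 = (31/(-2*(-1/16) - 64/37) + 60/11)*(1/254) - 1/468 = (31/(⅛ - 64/37) + 60/11)*(1/254) - 1/468 = (31/(-475/296) + 60/11)*(1/254) - 1/468 = (31*(-296/475) + 60/11)*(1/254) - 1/468 = (-9176/475 + 60/11)*(1/254) - 1/468 = -72436/5225*1/254 - 1/468 = -36218/663575 - 1/468 = -17613599/310553100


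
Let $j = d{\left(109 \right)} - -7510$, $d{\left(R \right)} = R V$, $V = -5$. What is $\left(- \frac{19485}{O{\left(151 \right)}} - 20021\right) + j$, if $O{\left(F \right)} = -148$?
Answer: $- \frac{1912803}{148} \approx -12924.0$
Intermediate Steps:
$d{\left(R \right)} = - 5 R$ ($d{\left(R \right)} = R \left(-5\right) = - 5 R$)
$j = 6965$ ($j = \left(-5\right) 109 - -7510 = -545 + 7510 = 6965$)
$\left(- \frac{19485}{O{\left(151 \right)}} - 20021\right) + j = \left(- \frac{19485}{-148} - 20021\right) + 6965 = \left(\left(-19485\right) \left(- \frac{1}{148}\right) - 20021\right) + 6965 = \left(\frac{19485}{148} - 20021\right) + 6965 = - \frac{2943623}{148} + 6965 = - \frac{1912803}{148}$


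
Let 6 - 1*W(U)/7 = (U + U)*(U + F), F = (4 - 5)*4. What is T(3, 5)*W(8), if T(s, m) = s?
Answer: -1218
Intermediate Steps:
F = -4 (F = -1*4 = -4)
W(U) = 42 - 14*U*(-4 + U) (W(U) = 42 - 7*(U + U)*(U - 4) = 42 - 7*2*U*(-4 + U) = 42 - 14*U*(-4 + U))
T(3, 5)*W(8) = 3*(42 - 14*8² + 56*8) = 3*(42 - 14*64 + 448) = 3*(42 - 896 + 448) = 3*(-406) = -1218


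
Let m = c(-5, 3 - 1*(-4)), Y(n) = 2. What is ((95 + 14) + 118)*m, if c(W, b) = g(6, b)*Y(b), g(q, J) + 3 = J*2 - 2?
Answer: 4086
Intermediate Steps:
g(q, J) = -5 + 2*J (g(q, J) = -3 + (J*2 - 2) = -3 + (2*J - 2) = -3 + (-2 + 2*J) = -5 + 2*J)
c(W, b) = -10 + 4*b (c(W, b) = (-5 + 2*b)*2 = -10 + 4*b)
m = 18 (m = -10 + 4*(3 - 1*(-4)) = -10 + 4*(3 + 4) = -10 + 4*7 = -10 + 28 = 18)
((95 + 14) + 118)*m = ((95 + 14) + 118)*18 = (109 + 118)*18 = 227*18 = 4086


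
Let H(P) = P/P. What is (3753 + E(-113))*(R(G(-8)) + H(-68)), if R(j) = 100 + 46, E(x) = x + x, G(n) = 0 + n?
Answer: 518469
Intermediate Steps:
G(n) = n
H(P) = 1
E(x) = 2*x
R(j) = 146
(3753 + E(-113))*(R(G(-8)) + H(-68)) = (3753 + 2*(-113))*(146 + 1) = (3753 - 226)*147 = 3527*147 = 518469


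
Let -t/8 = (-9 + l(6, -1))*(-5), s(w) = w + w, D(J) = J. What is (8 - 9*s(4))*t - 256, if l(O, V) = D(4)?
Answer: 12544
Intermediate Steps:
l(O, V) = 4
s(w) = 2*w
t = -200 (t = -8*(-9 + 4)*(-5) = -(-40)*(-5) = -8*25 = -200)
(8 - 9*s(4))*t - 256 = (8 - 18*4)*(-200) - 256 = (8 - 9*8)*(-200) - 256 = (8 - 72)*(-200) - 256 = -64*(-200) - 256 = 12800 - 256 = 12544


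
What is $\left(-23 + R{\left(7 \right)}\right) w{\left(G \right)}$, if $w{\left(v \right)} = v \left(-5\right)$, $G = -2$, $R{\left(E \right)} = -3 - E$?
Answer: $-330$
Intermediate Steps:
$w{\left(v \right)} = - 5 v$
$\left(-23 + R{\left(7 \right)}\right) w{\left(G \right)} = \left(-23 - 10\right) \left(\left(-5\right) \left(-2\right)\right) = \left(-23 - 10\right) 10 = \left(-33\right) 10 = -330$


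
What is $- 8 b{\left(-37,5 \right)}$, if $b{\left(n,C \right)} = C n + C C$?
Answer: $1280$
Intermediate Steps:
$b{\left(n,C \right)} = C^{2} + C n$ ($b{\left(n,C \right)} = C n + C^{2} = C^{2} + C n$)
$- 8 b{\left(-37,5 \right)} = - 8 \cdot 5 \left(5 - 37\right) = - 8 \cdot 5 \left(-32\right) = \left(-8\right) \left(-160\right) = 1280$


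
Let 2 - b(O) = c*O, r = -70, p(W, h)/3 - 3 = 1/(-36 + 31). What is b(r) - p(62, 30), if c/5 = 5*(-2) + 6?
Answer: -7032/5 ≈ -1406.4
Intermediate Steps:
c = -20 (c = 5*(5*(-2) + 6) = 5*(-10 + 6) = 5*(-4) = -20)
p(W, h) = 42/5 (p(W, h) = 9 + 3/(-36 + 31) = 9 + 3/(-5) = 9 + 3*(-⅕) = 9 - ⅗ = 42/5)
b(O) = 2 + 20*O (b(O) = 2 - (-20)*O = 2 + 20*O)
b(r) - p(62, 30) = (2 + 20*(-70)) - 1*42/5 = (2 - 1400) - 42/5 = -1398 - 42/5 = -7032/5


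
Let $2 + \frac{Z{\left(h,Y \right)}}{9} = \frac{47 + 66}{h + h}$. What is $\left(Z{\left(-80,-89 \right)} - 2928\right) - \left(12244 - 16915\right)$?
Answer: $\frac{274983}{160} \approx 1718.6$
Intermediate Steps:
$Z{\left(h,Y \right)} = -18 + \frac{1017}{2 h}$ ($Z{\left(h,Y \right)} = -18 + 9 \frac{47 + 66}{h + h} = -18 + 9 \frac{113}{2 h} = -18 + \frac{1017}{2 h}$)
$\left(Z{\left(-80,-89 \right)} - 2928\right) - \left(12244 - 16915\right) = \left(\left(-18 + \frac{1017}{2 \left(-80\right)}\right) - 2928\right) - \left(12244 - 16915\right) = \left(\left(-18 + \frac{1017}{2} \left(- \frac{1}{80}\right)\right) - 2928\right) - -4671 = \left(\left(-18 - \frac{1017}{160}\right) - 2928\right) + 4671 = \left(- \frac{3897}{160} - 2928\right) + 4671 = - \frac{472377}{160} + 4671 = \frac{274983}{160}$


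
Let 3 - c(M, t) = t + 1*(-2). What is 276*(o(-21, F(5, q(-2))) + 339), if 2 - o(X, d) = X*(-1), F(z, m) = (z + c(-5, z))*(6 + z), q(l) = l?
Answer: 88320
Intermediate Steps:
c(M, t) = 5 - t (c(M, t) = 3 - (t + 1*(-2)) = 3 - (t - 2) = 3 - (-2 + t) = 3 + (2 - t) = 5 - t)
F(z, m) = 30 + 5*z (F(z, m) = (z + (5 - z))*(6 + z) = 5*(6 + z) = 30 + 5*z)
o(X, d) = 2 + X (o(X, d) = 2 - X*(-1) = 2 - (-1)*X = 2 + X)
276*(o(-21, F(5, q(-2))) + 339) = 276*((2 - 21) + 339) = 276*(-19 + 339) = 276*320 = 88320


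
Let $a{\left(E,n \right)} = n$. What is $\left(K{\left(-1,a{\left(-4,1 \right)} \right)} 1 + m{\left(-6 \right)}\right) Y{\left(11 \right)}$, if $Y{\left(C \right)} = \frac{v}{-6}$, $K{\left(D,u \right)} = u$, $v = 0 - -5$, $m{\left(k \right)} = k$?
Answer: $\frac{25}{6} \approx 4.1667$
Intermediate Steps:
$v = 5$ ($v = 0 + 5 = 5$)
$Y{\left(C \right)} = - \frac{5}{6}$ ($Y{\left(C \right)} = \frac{5}{-6} = 5 \left(- \frac{1}{6}\right) = - \frac{5}{6}$)
$\left(K{\left(-1,a{\left(-4,1 \right)} \right)} 1 + m{\left(-6 \right)}\right) Y{\left(11 \right)} = \left(1 \cdot 1 - 6\right) \left(- \frac{5}{6}\right) = \left(1 - 6\right) \left(- \frac{5}{6}\right) = \left(-5\right) \left(- \frac{5}{6}\right) = \frac{25}{6}$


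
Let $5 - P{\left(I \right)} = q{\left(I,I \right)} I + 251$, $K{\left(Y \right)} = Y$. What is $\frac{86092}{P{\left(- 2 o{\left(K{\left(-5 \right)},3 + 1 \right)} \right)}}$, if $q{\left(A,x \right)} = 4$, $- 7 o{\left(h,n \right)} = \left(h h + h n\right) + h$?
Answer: $- \frac{43046}{123} \approx -349.97$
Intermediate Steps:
$o{\left(h,n \right)} = - \frac{h}{7} - \frac{h^{2}}{7} - \frac{h n}{7}$ ($o{\left(h,n \right)} = - \frac{\left(h h + h n\right) + h}{7} = - \frac{\left(h^{2} + h n\right) + h}{7} = - \frac{h + h^{2} + h n}{7} = - \frac{h}{7} - \frac{h^{2}}{7} - \frac{h n}{7}$)
$P{\left(I \right)} = -246 - 4 I$ ($P{\left(I \right)} = 5 - \left(4 I + 251\right) = 5 - \left(251 + 4 I\right) = -246 - 4 I$)
$\frac{86092}{P{\left(- 2 o{\left(K{\left(-5 \right)},3 + 1 \right)} \right)}} = \frac{86092}{-246 - 4 \left(- 2 \left(\left(- \frac{1}{7}\right) \left(-5\right) \left(1 - 5 + \left(3 + 1\right)\right)\right)\right)} = \frac{86092}{-246 - 4 \left(- 2 \left(\left(- \frac{1}{7}\right) \left(-5\right) \left(1 - 5 + 4\right)\right)\right)} = \frac{86092}{-246 - 4 \left(- 2 \left(\left(- \frac{1}{7}\right) \left(-5\right) 0\right)\right)} = \frac{86092}{-246 - 4 \left(\left(-2\right) 0\right)} = \frac{86092}{-246 - 0} = \frac{86092}{-246 + 0} = \frac{86092}{-246} = 86092 \left(- \frac{1}{246}\right) = - \frac{43046}{123}$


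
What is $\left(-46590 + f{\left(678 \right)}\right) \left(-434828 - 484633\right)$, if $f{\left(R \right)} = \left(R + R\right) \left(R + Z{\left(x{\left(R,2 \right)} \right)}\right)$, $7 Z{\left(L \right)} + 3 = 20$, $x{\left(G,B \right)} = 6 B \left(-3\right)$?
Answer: $- \frac{5638592743578}{7} \approx -8.0551 \cdot 10^{11}$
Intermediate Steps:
$x{\left(G,B \right)} = - 18 B$
$Z{\left(L \right)} = \frac{17}{7}$ ($Z{\left(L \right)} = - \frac{3}{7} + \frac{1}{7} \cdot 20 = - \frac{3}{7} + \frac{20}{7} = \frac{17}{7}$)
$f{\left(R \right)} = 2 R \left(\frac{17}{7} + R\right)$ ($f{\left(R \right)} = \left(R + R\right) \left(R + \frac{17}{7}\right) = 2 R \left(\frac{17}{7} + R\right)$)
$\left(-46590 + f{\left(678 \right)}\right) \left(-434828 - 484633\right) = \left(-46590 + \frac{2}{7} \cdot 678 \left(17 + 7 \cdot 678\right)\right) \left(-434828 - 484633\right) = \left(-46590 + \frac{2}{7} \cdot 678 \left(17 + 4746\right)\right) \left(-919461\right) = \left(-46590 + \frac{2}{7} \cdot 678 \cdot 4763\right) \left(-919461\right) = \left(-46590 + \frac{6458628}{7}\right) \left(-919461\right) = \frac{6132498}{7} \left(-919461\right) = - \frac{5638592743578}{7}$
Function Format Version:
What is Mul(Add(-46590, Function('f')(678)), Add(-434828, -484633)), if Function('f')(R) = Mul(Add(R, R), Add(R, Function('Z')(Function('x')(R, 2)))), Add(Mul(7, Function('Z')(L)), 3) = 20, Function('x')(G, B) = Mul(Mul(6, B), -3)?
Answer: Rational(-5638592743578, 7) ≈ -8.0551e+11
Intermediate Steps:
Function('x')(G, B) = Mul(-18, B)
Function('Z')(L) = Rational(17, 7) (Function('Z')(L) = Add(Rational(-3, 7), Mul(Rational(1, 7), 20)) = Add(Rational(-3, 7), Rational(20, 7)) = Rational(17, 7))
Function('f')(R) = Mul(2, R, Add(Rational(17, 7), R)) (Function('f')(R) = Mul(Add(R, R), Add(R, Rational(17, 7))) = Mul(Mul(2, R), Add(Rational(17, 7), R)) = Mul(2, R, Add(Rational(17, 7), R)))
Mul(Add(-46590, Function('f')(678)), Add(-434828, -484633)) = Mul(Add(-46590, Mul(Rational(2, 7), 678, Add(17, Mul(7, 678)))), Add(-434828, -484633)) = Mul(Add(-46590, Mul(Rational(2, 7), 678, Add(17, 4746))), -919461) = Mul(Add(-46590, Mul(Rational(2, 7), 678, 4763)), -919461) = Mul(Add(-46590, Rational(6458628, 7)), -919461) = Mul(Rational(6132498, 7), -919461) = Rational(-5638592743578, 7)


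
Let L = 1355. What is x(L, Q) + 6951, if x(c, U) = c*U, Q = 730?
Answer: 996101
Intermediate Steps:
x(c, U) = U*c
x(L, Q) + 6951 = 730*1355 + 6951 = 989150 + 6951 = 996101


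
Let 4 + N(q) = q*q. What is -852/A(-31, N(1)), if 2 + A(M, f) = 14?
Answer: -71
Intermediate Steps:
N(q) = -4 + q² (N(q) = -4 + q*q = -4 + q²)
A(M, f) = 12 (A(M, f) = -2 + 14 = 12)
-852/A(-31, N(1)) = -852/12 = -852*1/12 = -71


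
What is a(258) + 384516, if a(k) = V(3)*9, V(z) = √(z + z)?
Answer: 384516 + 9*√6 ≈ 3.8454e+5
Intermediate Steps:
V(z) = √2*√z (V(z) = √(2*z) = √2*√z)
a(k) = 9*√6 (a(k) = (√2*√3)*9 = √6*9 = 9*√6)
a(258) + 384516 = 9*√6 + 384516 = 384516 + 9*√6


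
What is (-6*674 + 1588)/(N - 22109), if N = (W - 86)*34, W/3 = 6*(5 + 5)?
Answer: 2456/18913 ≈ 0.12986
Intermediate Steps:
W = 180 (W = 3*(6*(5 + 5)) = 3*(6*10) = 3*60 = 180)
N = 3196 (N = (180 - 86)*34 = 94*34 = 3196)
(-6*674 + 1588)/(N - 22109) = (-6*674 + 1588)/(3196 - 22109) = (-4044 + 1588)/(-18913) = -2456*(-1/18913) = 2456/18913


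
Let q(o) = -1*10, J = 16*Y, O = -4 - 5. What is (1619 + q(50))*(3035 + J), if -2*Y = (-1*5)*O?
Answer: 4304075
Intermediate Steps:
O = -9
Y = -45/2 (Y = -(-1*5)*(-9)/2 = -(-5)*(-9)/2 = -1/2*45 = -45/2 ≈ -22.500)
J = -360 (J = 16*(-45/2) = -360)
q(o) = -10
(1619 + q(50))*(3035 + J) = (1619 - 10)*(3035 - 360) = 1609*2675 = 4304075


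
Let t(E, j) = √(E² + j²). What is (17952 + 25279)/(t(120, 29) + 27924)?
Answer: 1207182444/779734535 - 43231*√15241/779734535 ≈ 1.5414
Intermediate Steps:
(17952 + 25279)/(t(120, 29) + 27924) = (17952 + 25279)/(√(120² + 29²) + 27924) = 43231/(√(14400 + 841) + 27924) = 43231/(√15241 + 27924) = 43231/(27924 + √15241)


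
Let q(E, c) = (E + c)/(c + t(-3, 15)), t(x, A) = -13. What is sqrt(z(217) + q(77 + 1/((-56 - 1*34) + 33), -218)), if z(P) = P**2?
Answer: sqrt(907102282163)/4389 ≈ 217.00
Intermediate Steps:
q(E, c) = (E + c)/(-13 + c) (q(E, c) = (E + c)/(c - 13) = (E + c)/(-13 + c))
sqrt(z(217) + q(77 + 1/((-56 - 1*34) + 33), -218)) = sqrt(217**2 + ((77 + 1/((-56 - 1*34) + 33)) - 218)/(-13 - 218)) = sqrt(47089 + ((77 + 1/((-56 - 34) + 33)) - 218)/(-231)) = sqrt(47089 - ((77 + 1/(-90 + 33)) - 218)/231) = sqrt(47089 - ((77 + 1/(-57)) - 218)/231) = sqrt(47089 - ((77 - 1/57) - 218)/231) = sqrt(47089 - (4388/57 - 218)/231) = sqrt(47089 - 1/231*(-8038/57)) = sqrt(47089 + 8038/13167) = sqrt(620028901/13167) = sqrt(907102282163)/4389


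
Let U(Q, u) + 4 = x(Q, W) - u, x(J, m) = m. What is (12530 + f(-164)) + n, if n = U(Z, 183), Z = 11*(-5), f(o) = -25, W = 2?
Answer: 12320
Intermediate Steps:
Z = -55
U(Q, u) = -2 - u (U(Q, u) = -4 + (2 - u) = -2 - u)
n = -185 (n = -2 - 1*183 = -2 - 183 = -185)
(12530 + f(-164)) + n = (12530 - 25) - 185 = 12505 - 185 = 12320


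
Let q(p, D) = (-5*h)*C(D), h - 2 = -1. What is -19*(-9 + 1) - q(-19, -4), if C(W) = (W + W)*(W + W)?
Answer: 472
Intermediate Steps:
h = 1 (h = 2 - 1 = 1)
C(W) = 4*W² (C(W) = (2*W)*(2*W) = 4*W²)
q(p, D) = -20*D² (q(p, D) = (-5*1)*(4*D²) = -20*D²)
-19*(-9 + 1) - q(-19, -4) = -19*(-9 + 1) - (-20)*(-4)² = -19*(-8) - (-20)*16 = 152 - 1*(-320) = 152 + 320 = 472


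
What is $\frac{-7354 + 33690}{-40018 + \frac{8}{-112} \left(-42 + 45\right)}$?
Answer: $- \frac{368704}{560255} \approx -0.6581$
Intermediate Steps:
$\frac{-7354 + 33690}{-40018 + \frac{8}{-112} \left(-42 + 45\right)} = \frac{26336}{-40018 + 8 \left(- \frac{1}{112}\right) 3} = \frac{26336}{-40018 - \frac{3}{14}} = \frac{26336}{- \frac{560255}{14}} = 26336 \left(- \frac{14}{560255}\right) = - \frac{368704}{560255}$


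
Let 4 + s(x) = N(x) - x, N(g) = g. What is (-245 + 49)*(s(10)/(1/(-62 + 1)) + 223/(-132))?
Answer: -1567265/33 ≈ -47493.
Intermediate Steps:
s(x) = -4 (s(x) = -4 + (x - x) = -4 + 0 = -4)
(-245 + 49)*(s(10)/(1/(-62 + 1)) + 223/(-132)) = (-245 + 49)*(-4/(1/(-62 + 1)) + 223/(-132)) = -196*(-4/(1/(-61)) + 223*(-1/132)) = -196*(-4/(-1/61) - 223/132) = -196*(-4*(-61) - 223/132) = -196*(244 - 223/132) = -196*31985/132 = -1567265/33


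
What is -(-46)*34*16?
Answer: 25024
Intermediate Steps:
-(-46)*34*16 = -46*(-34)*16 = 1564*16 = 25024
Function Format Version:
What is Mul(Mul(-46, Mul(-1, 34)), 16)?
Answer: 25024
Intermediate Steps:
Mul(Mul(-46, Mul(-1, 34)), 16) = Mul(Mul(-46, -34), 16) = Mul(1564, 16) = 25024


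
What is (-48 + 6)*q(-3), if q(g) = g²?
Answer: -378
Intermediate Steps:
(-48 + 6)*q(-3) = (-48 + 6)*(-3)² = -42*9 = -378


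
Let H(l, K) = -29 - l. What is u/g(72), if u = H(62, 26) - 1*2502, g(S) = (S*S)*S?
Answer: -2593/373248 ≈ -0.0069471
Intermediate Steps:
g(S) = S**3 (g(S) = S**2*S = S**3)
u = -2593 (u = (-29 - 1*62) - 1*2502 = (-29 - 62) - 2502 = -91 - 2502 = -2593)
u/g(72) = -2593/(72**3) = -2593/373248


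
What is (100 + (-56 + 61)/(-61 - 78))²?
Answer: 193071025/19321 ≈ 9992.8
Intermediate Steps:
(100 + (-56 + 61)/(-61 - 78))² = (100 + 5/(-139))² = (100 + 5*(-1/139))² = (100 - 5/139)² = (13895/139)² = 193071025/19321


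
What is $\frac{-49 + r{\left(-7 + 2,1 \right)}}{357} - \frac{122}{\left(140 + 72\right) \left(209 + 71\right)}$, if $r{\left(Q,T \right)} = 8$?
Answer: $- \frac{176951}{1513680} \approx -0.1169$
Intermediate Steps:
$\frac{-49 + r{\left(-7 + 2,1 \right)}}{357} - \frac{122}{\left(140 + 72\right) \left(209 + 71\right)} = \frac{-49 + 8}{357} - \frac{122}{\left(140 + 72\right) \left(209 + 71\right)} = \left(-41\right) \frac{1}{357} - \frac{122}{212 \cdot 280} = - \frac{41}{357} - \frac{122}{59360} = - \frac{41}{357} - \frac{61}{29680} = - \frac{176951}{1513680}$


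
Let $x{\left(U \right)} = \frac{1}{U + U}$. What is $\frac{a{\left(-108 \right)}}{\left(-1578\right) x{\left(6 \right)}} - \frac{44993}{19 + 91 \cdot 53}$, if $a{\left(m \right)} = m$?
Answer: $- \frac{10787287}{1273446} \approx -8.4709$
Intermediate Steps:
$x{\left(U \right)} = \frac{1}{2 U}$
$\frac{a{\left(-108 \right)}}{\left(-1578\right) x{\left(6 \right)}} - \frac{44993}{19 + 91 \cdot 53} = - \frac{108}{\left(-1578\right) \frac{1}{2 \cdot 6}} - \frac{44993}{19 + 91 \cdot 53} = - \frac{108}{\left(-1578\right) \frac{1}{2} \cdot \frac{1}{6}} - \frac{44993}{19 + 4823} = - \frac{108}{\left(-1578\right) \frac{1}{12}} - \frac{44993}{4842} = - \frac{108}{- \frac{263}{2}} - \frac{44993}{4842} = \left(-108\right) \left(- \frac{2}{263}\right) - \frac{44993}{4842} = \frac{216}{263} - \frac{44993}{4842} = - \frac{10787287}{1273446}$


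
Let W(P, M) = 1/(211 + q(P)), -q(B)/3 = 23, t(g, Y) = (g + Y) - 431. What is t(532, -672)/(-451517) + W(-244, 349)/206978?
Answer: 16782641713/13270480158892 ≈ 0.0012647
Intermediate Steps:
t(g, Y) = -431 + Y + g (t(g, Y) = (Y + g) - 431 = -431 + Y + g)
q(B) = -69 (q(B) = -3*23 = -69)
W(P, M) = 1/142 (W(P, M) = 1/(211 - 69) = 1/142)
t(532, -672)/(-451517) + W(-244, 349)/206978 = (-431 - 672 + 532)/(-451517) + (1/142)/206978 = -571*(-1/451517) + (1/142)*(1/206978) = 571/451517 + 1/29390876 = 16782641713/13270480158892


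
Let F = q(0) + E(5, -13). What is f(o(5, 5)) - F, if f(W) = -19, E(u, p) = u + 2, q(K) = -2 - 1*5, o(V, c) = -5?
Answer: -19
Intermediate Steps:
q(K) = -7 (q(K) = -2 - 5 = -7)
E(u, p) = 2 + u
F = 0 (F = -7 + (2 + 5) = -7 + 7 = 0)
f(o(5, 5)) - F = -19 - 1*0 = -19 + 0 = -19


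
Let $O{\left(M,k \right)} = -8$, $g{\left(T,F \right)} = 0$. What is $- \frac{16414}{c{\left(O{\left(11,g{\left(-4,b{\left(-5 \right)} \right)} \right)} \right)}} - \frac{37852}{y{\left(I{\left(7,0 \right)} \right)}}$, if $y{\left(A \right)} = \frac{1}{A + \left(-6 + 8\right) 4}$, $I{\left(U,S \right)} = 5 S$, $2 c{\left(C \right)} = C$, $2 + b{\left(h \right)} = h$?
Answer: $- \frac{597425}{2} \approx -2.9871 \cdot 10^{5}$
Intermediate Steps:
$b{\left(h \right)} = -2 + h$
$c{\left(C \right)} = \frac{C}{2}$
$y{\left(A \right)} = \frac{1}{8 + A}$ ($y{\left(A \right)} = \frac{1}{A + 2 \cdot 4} = \frac{1}{A + 8} = \frac{1}{8 + A}$)
$- \frac{16414}{c{\left(O{\left(11,g{\left(-4,b{\left(-5 \right)} \right)} \right)} \right)}} - \frac{37852}{y{\left(I{\left(7,0 \right)} \right)}} = - \frac{16414}{\frac{1}{2} \left(-8\right)} - \frac{37852}{\frac{1}{8 + 5 \cdot 0}} = - \frac{16414}{-4} - \frac{37852}{\frac{1}{8 + 0}} = \left(-16414\right) \left(- \frac{1}{4}\right) - \frac{37852}{\frac{1}{8}} = \frac{8207}{2} - 37852 \frac{1}{\frac{1}{8}} = \frac{8207}{2} - 302816 = - \frac{597425}{2}$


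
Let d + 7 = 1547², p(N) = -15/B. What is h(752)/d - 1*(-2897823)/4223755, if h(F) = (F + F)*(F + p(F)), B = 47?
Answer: 836439220849/722021350965 ≈ 1.1585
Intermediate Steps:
p(N) = -15/47
d = 2393202 (d = -7 + 1547² = -7 + 2393209 = 2393202)
h(F) = 2*F*(-15/47 + F) (h(F) = (F + F)*(F - 15/47) = (2*F)*(-15/47 + F) = 2*F*(-15/47 + F))
h(752)/d - 1*(-2897823)/4223755 = ((2/47)*752*(-15 + 47*752))/2393202 - 1*(-2897823)/4223755 = ((2/47)*752*(-15 + 35344))*(1/2393202) + 2897823*(1/4223755) = ((2/47)*752*35329)*(1/2393202) + 2897823/4223755 = 1130528*(1/2393202) + 2897823/4223755 = 80752/170943 + 2897823/4223755 = 836439220849/722021350965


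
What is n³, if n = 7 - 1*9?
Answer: -8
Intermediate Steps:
n = -2 (n = 7 - 9 = -2)
n³ = (-2)³ = -8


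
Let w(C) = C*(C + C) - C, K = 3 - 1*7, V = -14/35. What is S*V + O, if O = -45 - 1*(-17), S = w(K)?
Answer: -212/5 ≈ -42.400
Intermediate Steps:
V = -⅖ (V = -14*1/35 = -⅖ ≈ -0.40000)
K = -4 (K = 3 - 7 = -4)
w(C) = -C + 2*C² (w(C) = C*(2*C) - C = 2*C² - C = -C + 2*C²)
S = 36 (S = -4*(-1 + 2*(-4)) = -4*(-1 - 8) = -4*(-9) = 36)
O = -28 (O = -45 + 17 = -28)
S*V + O = 36*(-⅖) - 28 = -72/5 - 28 = -212/5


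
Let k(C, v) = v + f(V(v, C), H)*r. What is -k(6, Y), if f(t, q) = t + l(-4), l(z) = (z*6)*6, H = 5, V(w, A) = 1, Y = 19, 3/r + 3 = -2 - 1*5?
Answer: -619/10 ≈ -61.900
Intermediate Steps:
r = -3/10 (r = 3/(-3 + (-2 - 1*5)) = 3/(-3 + (-2 - 5)) = 3/(-3 - 7) = 3/(-10) = 3*(-⅒) = -3/10 ≈ -0.30000)
l(z) = 36*z (l(z) = (6*z)*6 = 36*z)
f(t, q) = -144 + t (f(t, q) = t + 36*(-4) = t - 144 = -144 + t)
k(C, v) = 429/10 + v (k(C, v) = v + (-144 + 1)*(-3/10) = v - 143*(-3/10) = v + 429/10 = 429/10 + v)
-k(6, Y) = -(429/10 + 19) = -1*619/10 = -619/10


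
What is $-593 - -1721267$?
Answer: $1720674$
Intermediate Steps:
$-593 - -1721267 = -593 + 1721267 = 1720674$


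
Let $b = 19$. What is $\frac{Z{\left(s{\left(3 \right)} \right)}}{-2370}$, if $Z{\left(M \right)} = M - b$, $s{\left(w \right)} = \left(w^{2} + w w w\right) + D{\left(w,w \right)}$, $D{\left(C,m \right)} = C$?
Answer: $- \frac{2}{237} \approx -0.0084388$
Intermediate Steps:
$s{\left(w \right)} = w + w^{2} + w^{3}$ ($s{\left(w \right)} = \left(w^{2} + w w w\right) + w = \left(w^{2} + w^{2} w\right) + w = \left(w^{2} + w^{3}\right) + w = w + w^{2} + w^{3}$)
$Z{\left(M \right)} = -19 + M$ ($Z{\left(M \right)} = M - 19 = -19 + M$)
$\frac{Z{\left(s{\left(3 \right)} \right)}}{-2370} = \frac{-19 + 3 \left(1 + 3 + 3^{2}\right)}{-2370} = \left(-19 + 3 \left(1 + 3 + 9\right)\right) \left(- \frac{1}{2370}\right) = \left(-19 + 3 \cdot 13\right) \left(- \frac{1}{2370}\right) = \left(-19 + 39\right) \left(- \frac{1}{2370}\right) = 20 \left(- \frac{1}{2370}\right) = - \frac{2}{237}$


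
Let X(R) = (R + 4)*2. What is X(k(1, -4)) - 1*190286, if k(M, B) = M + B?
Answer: -190284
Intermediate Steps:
k(M, B) = B + M
X(R) = 8 + 2*R (X(R) = (4 + R)*2 = 8 + 2*R)
X(k(1, -4)) - 1*190286 = (8 + 2*(-4 + 1)) - 1*190286 = (8 + 2*(-3)) - 190286 = (8 - 6) - 190286 = 2 - 190286 = -190284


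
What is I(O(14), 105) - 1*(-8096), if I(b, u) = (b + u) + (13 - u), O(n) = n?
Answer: 8123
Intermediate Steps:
I(b, u) = 13 + b
I(O(14), 105) - 1*(-8096) = (13 + 14) - 1*(-8096) = 27 + 8096 = 8123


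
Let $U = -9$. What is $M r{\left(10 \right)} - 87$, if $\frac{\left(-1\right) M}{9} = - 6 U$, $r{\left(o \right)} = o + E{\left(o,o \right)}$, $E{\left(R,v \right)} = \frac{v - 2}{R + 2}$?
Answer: $-5271$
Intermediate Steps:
$E{\left(R,v \right)} = \frac{-2 + v}{2 + R}$
$r{\left(o \right)} = o + \frac{-2 + o}{2 + o}$
$M = -486$ ($M = - 9 \left(\left(-6\right) \left(-9\right)\right) = \left(-9\right) 54 = -486$)
$M r{\left(10 \right)} - 87 = - 486 \frac{-2 + 10 + 10 \left(2 + 10\right)}{2 + 10} - 87 = - 486 \frac{-2 + 10 + 10 \cdot 12}{12} - 87 = - 486 \frac{-2 + 10 + 120}{12} - 87 = - 486 \cdot \frac{1}{12} \cdot 128 - 87 = \left(-486\right) \frac{32}{3} - 87 = -5184 - 87 = -5271$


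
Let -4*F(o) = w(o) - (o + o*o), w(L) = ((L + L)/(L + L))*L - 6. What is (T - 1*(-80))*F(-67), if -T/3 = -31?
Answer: 777635/4 ≈ 1.9441e+5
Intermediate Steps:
T = 93 (T = -3*(-31) = 93)
w(L) = -6 + L (w(L) = ((2*L)/((2*L)))*L - 6 = ((2*L)*(1/(2*L)))*L - 6 = 1*L - 6 = L - 6 = -6 + L)
F(o) = 3/2 + o**2/4 (F(o) = -((-6 + o) - (o + o*o))/4 = -((-6 + o) - (o + o**2))/4 = -((-6 + o) + (-o - o**2))/4 = -(-6 - o**2)/4 = 3/2 + o**2/4)
(T - 1*(-80))*F(-67) = (93 - 1*(-80))*(3/2 + (1/4)*(-67)**2) = (93 + 80)*(3/2 + (1/4)*4489) = 173*(3/2 + 4489/4) = 173*(4495/4) = 777635/4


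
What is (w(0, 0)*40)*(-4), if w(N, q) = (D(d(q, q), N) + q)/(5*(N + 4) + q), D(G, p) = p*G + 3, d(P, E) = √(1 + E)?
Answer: -24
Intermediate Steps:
D(G, p) = 3 + G*p (D(G, p) = G*p + 3 = 3 + G*p)
w(N, q) = (3 + q + N*√(1 + q))/(20 + q + 5*N) (w(N, q) = ((3 + √(1 + q)*N) + q)/(5*(N + 4) + q) = ((3 + N*√(1 + q)) + q)/(5*(4 + N) + q) = (3 + q + N*√(1 + q))/((20 + 5*N) + q) = (3 + q + N*√(1 + q))/(20 + q + 5*N))
(w(0, 0)*40)*(-4) = (((3 + 0 + 0*√(1 + 0))/(20 + 0 + 5*0))*40)*(-4) = (((3 + 0 + 0*√1)/(20 + 0 + 0))*40)*(-4) = (((3 + 0 + 0*1)/20)*40)*(-4) = (((3 + 0 + 0)/20)*40)*(-4) = (((1/20)*3)*40)*(-4) = ((3/20)*40)*(-4) = 6*(-4) = -24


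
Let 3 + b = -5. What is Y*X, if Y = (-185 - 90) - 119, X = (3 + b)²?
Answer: -9850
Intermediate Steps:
b = -8 (b = -3 - 5 = -8)
X = 25 (X = (3 - 8)² = (-5)² = 25)
Y = -394 (Y = -275 - 119 = -394)
Y*X = -394*25 = -9850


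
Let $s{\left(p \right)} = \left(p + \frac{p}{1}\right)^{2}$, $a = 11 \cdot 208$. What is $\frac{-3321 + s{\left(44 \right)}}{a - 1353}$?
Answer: $\frac{4423}{935} \approx 4.7305$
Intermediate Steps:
$a = 2288$
$s{\left(p \right)} = 4 p^{2}$ ($s{\left(p \right)} = \left(p + p 1\right)^{2} = \left(p + p\right)^{2} = \left(2 p\right)^{2} = 4 p^{2}$)
$\frac{-3321 + s{\left(44 \right)}}{a - 1353} = \frac{-3321 + 4 \cdot 44^{2}}{2288 - 1353} = \frac{-3321 + 4 \cdot 1936}{935} = \left(-3321 + 7744\right) \frac{1}{935} = 4423 \cdot \frac{1}{935} = \frac{4423}{935}$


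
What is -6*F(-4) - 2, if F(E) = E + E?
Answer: 46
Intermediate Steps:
F(E) = 2*E
-6*F(-4) - 2 = -12*(-4) - 2 = -6*(-8) - 2 = 48 - 2 = 46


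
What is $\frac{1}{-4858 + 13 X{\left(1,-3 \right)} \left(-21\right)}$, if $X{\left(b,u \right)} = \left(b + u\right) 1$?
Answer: $- \frac{1}{4312} \approx -0.00023191$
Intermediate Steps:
$X{\left(b,u \right)} = b + u$
$\frac{1}{-4858 + 13 X{\left(1,-3 \right)} \left(-21\right)} = \frac{1}{-4858 + 13 \left(1 - 3\right) \left(-21\right)} = \frac{1}{-4858 + 13 \left(-2\right) \left(-21\right)} = \frac{1}{-4858 - -546} = \frac{1}{-4858 + 546} = \frac{1}{-4312} = - \frac{1}{4312}$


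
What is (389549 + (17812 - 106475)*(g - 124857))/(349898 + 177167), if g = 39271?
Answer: 7588701067/527065 ≈ 14398.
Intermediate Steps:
(389549 + (17812 - 106475)*(g - 124857))/(349898 + 177167) = (389549 + (17812 - 106475)*(39271 - 124857))/(349898 + 177167) = (389549 - 88663*(-85586))/527065 = (389549 + 7588311518)*(1/527065) = 7588701067*(1/527065) = 7588701067/527065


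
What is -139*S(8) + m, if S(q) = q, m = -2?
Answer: -1114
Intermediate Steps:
-139*S(8) + m = -139*8 - 2 = -1112 - 2 = -1114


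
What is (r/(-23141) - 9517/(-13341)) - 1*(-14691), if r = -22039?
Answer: 4535979729167/308724081 ≈ 14693.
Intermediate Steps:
(r/(-23141) - 9517/(-13341)) - 1*(-14691) = (-22039/(-23141) - 9517/(-13341)) - 1*(-14691) = (-22039*(-1/23141) - 9517*(-1/13341)) + 14691 = (22039/23141 + 9517/13341) + 14691 = 514255196/308724081 + 14691 = 4535979729167/308724081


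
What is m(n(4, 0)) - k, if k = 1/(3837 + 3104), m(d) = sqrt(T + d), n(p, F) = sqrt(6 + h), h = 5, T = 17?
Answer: -1/6941 + sqrt(17 + sqrt(11)) ≈ 4.5073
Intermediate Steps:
n(p, F) = sqrt(11) (n(p, F) = sqrt(6 + 5) = sqrt(11))
m(d) = sqrt(17 + d)
k = 1/6941 ≈ 0.00014407
m(n(4, 0)) - k = sqrt(17 + sqrt(11)) - 1*1/6941 = sqrt(17 + sqrt(11)) - 1/6941 = -1/6941 + sqrt(17 + sqrt(11))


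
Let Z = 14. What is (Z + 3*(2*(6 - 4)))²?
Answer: 676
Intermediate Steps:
(Z + 3*(2*(6 - 4)))² = (14 + 3*(2*(6 - 4)))² = (14 + 3*(2*2))² = (14 + 3*4)² = (14 + 12)² = 26² = 676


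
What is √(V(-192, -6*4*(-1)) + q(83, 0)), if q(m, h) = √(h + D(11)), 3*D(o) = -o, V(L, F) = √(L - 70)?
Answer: √3*√I*√(√33 + 3*√262)/3 ≈ 3.0084 + 3.0084*I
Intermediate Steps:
V(L, F) = √(-70 + L)
D(o) = -o/3 (D(o) = (-o)/3 = -o/3)
q(m, h) = √(-11/3 + h) (q(m, h) = √(h - ⅓*11) = √(h - 11/3) = √(-11/3 + h))
√(V(-192, -6*4*(-1)) + q(83, 0)) = √(√(-70 - 192) + √(-33 + 9*0)/3) = √(√(-262) + √(-33 + 0)/3) = √(I*√262 + √(-33)/3) = √(I*√262 + (I*√33)/3) = √(I*√262 + I*√33/3)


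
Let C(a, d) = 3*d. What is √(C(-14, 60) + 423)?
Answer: 3*√67 ≈ 24.556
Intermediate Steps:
√(C(-14, 60) + 423) = √(3*60 + 423) = √(180 + 423) = √603 = 3*√67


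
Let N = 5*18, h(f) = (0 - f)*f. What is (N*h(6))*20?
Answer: -64800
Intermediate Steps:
h(f) = -f**2 (h(f) = (-f)*f = -f**2)
N = 90
(N*h(6))*20 = (90*(-1*6**2))*20 = (90*(-1*36))*20 = (90*(-36))*20 = -3240*20 = -64800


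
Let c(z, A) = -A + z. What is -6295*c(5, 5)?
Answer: 0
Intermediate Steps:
c(z, A) = z - A
-6295*c(5, 5) = -6295*(5 - 1*5) = -6295*(5 - 5) = -6295*0 = 0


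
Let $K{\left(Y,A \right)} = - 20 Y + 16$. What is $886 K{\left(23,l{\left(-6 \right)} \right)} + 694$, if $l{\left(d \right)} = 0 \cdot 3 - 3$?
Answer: $-392690$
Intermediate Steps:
$l{\left(d \right)} = -3$ ($l{\left(d \right)} = 0 - 3 = -3$)
$K{\left(Y,A \right)} = 16 - 20 Y$
$886 K{\left(23,l{\left(-6 \right)} \right)} + 694 = 886 \left(16 - 460\right) + 694 = 886 \left(-444\right) + 694 = -393384 + 694 = -392690$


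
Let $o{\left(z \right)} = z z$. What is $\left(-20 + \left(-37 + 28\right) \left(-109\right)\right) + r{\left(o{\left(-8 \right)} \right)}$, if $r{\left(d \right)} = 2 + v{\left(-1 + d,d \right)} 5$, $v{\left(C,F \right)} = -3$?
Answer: $948$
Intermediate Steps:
$o{\left(z \right)} = z^{2}$
$r{\left(d \right)} = -13$ ($r{\left(d \right)} = 2 - 15 = -13$)
$\left(-20 + \left(-37 + 28\right) \left(-109\right)\right) + r{\left(o{\left(-8 \right)} \right)} = \left(-20 + \left(-37 + 28\right) \left(-109\right)\right) - 13 = \left(-20 - -981\right) - 13 = \left(-20 + 981\right) - 13 = 961 - 13 = 948$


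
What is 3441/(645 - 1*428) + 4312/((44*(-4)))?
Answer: -121/14 ≈ -8.6429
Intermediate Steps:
3441/(645 - 1*428) + 4312/((44*(-4))) = 3441/(645 - 428) + 4312/(-176) = 3441/217 + 4312*(-1/176) = 3441*(1/217) - 49/2 = 111/7 - 49/2 = -121/14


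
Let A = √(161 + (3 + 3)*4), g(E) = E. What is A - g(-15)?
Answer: 15 + √185 ≈ 28.601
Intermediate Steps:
A = √185 (A = √(161 + 6*4) = √(161 + 24) = √185 ≈ 13.601)
A - g(-15) = √185 - 1*(-15) = √185 + 15 = 15 + √185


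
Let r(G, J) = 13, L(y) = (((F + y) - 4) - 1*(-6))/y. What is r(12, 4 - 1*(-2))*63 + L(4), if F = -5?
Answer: 3277/4 ≈ 819.25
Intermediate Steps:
L(y) = (-3 + y)/y (L(y) = (((-5 + y) - 4) - 1*(-6))/y = ((-9 + y) + 6)/y = (-3 + y)/y)
r(12, 4 - 1*(-2))*63 + L(4) = 13*63 + (-3 + 4)/4 = 819 + (¼)*1 = 819 + ¼ = 3277/4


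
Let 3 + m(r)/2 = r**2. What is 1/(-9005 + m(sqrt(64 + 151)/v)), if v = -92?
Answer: -4232/38134337 ≈ -0.00011098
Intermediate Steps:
m(r) = -6 + 2*r**2
1/(-9005 + m(sqrt(64 + 151)/v)) = 1/(-9005 + (-6 + 2*(sqrt(64 + 151)/(-92))**2)) = 1/(-9005 + (-6 + 2*(sqrt(215)*(-1/92))**2)) = 1/(-9005 + (-6 + 2*(-sqrt(215)/92)**2)) = 1/(-9005 + (-6 + 2*(215/8464))) = 1/(-9005 + (-6 + 215/4232)) = 1/(-9005 - 25177/4232) = 1/(-38134337/4232) = -4232/38134337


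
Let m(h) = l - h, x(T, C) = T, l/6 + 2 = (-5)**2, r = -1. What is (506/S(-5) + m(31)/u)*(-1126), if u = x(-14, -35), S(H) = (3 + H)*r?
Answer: -1933905/7 ≈ -2.7627e+5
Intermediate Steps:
l = 138 (l = -12 + 6*(-5)**2 = -12 + 6*25 = -12 + 150 = 138)
S(H) = -3 - H (S(H) = (3 + H)*(-1) = -3 - H)
u = -14
m(h) = 138 - h
(506/S(-5) + m(31)/u)*(-1126) = (506/(-3 - 1*(-5)) + (138 - 1*31)/(-14))*(-1126) = (506/(-3 + 5) + (138 - 31)*(-1/14))*(-1126) = (506/2 + 107*(-1/14))*(-1126) = (506*(1/2) - 107/14)*(-1126) = (253 - 107/14)*(-1126) = (3435/14)*(-1126) = -1933905/7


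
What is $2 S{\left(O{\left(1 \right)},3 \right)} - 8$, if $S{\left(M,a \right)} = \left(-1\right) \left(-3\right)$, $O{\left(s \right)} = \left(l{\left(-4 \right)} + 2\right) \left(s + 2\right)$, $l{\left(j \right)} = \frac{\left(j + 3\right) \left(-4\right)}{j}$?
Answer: $-2$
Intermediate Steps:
$l{\left(j \right)} = \frac{-12 - 4 j}{j}$ ($l{\left(j \right)} = \frac{\left(3 + j\right) \left(-4\right)}{j} = \frac{-12 - 4 j}{j}$)
$O{\left(s \right)} = 2 + s$ ($O{\left(s \right)} = \left(\left(-4 - \frac{12}{-4}\right) + 2\right) \left(s + 2\right) = \left(\left(-4 - -3\right) + 2\right) \left(2 + s\right) = \left(\left(-4 + 3\right) + 2\right) \left(2 + s\right) = \left(-1 + 2\right) \left(2 + s\right) = 1 \left(2 + s\right) = 2 + s$)
$S{\left(M,a \right)} = 3$
$2 S{\left(O{\left(1 \right)},3 \right)} - 8 = 2 \cdot 3 - 8 = 6 - 8 = -2$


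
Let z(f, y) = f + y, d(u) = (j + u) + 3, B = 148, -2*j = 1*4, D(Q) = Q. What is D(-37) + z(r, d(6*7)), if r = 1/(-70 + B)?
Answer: 469/78 ≈ 6.0128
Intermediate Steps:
j = -2 (j = -4/2 = -½*4 = -2)
d(u) = 1 + u (d(u) = (-2 + u) + 3 = 1 + u)
r = 1/78 (r = 1/(-70 + 148) = 1/78 ≈ 0.012821)
D(-37) + z(r, d(6*7)) = -37 + (1/78 + (1 + 6*7)) = -37 + (1/78 + (1 + 42)) = -37 + (1/78 + 43) = -37 + 3355/78 = 469/78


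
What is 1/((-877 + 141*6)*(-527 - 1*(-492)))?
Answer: 1/1085 ≈ 0.00092166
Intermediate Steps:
1/((-877 + 141*6)*(-527 - 1*(-492))) = 1/((-877 + 846)*(-527 + 492)) = 1/(-31*(-35)) = 1/1085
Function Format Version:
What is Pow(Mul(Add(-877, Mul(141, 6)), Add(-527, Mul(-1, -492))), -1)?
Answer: Rational(1, 1085) ≈ 0.00092166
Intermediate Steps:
Pow(Mul(Add(-877, Mul(141, 6)), Add(-527, Mul(-1, -492))), -1) = Pow(Mul(Add(-877, 846), Add(-527, 492)), -1) = Pow(Mul(-31, -35), -1) = Pow(1085, -1) = Rational(1, 1085)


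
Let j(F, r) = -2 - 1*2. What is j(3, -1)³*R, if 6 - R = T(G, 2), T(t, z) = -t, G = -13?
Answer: 448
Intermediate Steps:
j(F, r) = -4 (j(F, r) = -2 - 2 = -4)
R = -7 (R = 6 - (-1)*(-13) = 6 - 1*13 = 6 - 13 = -7)
j(3, -1)³*R = (-4)³*(-7) = -64*(-7) = 448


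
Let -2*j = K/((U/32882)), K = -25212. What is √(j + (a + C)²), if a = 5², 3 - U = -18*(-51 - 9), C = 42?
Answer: I*√49024542067/359 ≈ 616.75*I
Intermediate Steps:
U = -1077 (U = 3 - (-18)*(-51 - 9) = 3 - (-18)*(-60) = 3 - 1*1080 = 3 - 1080 = -1077)
a = 25
j = -138170164/359 (j = -(-12606)/((-1077/32882)) = -(-12606)/((-1077*1/32882)) = -(-12606)/(-1077/32882) = -(-12606)*(-32882)/1077 = -½*276340328/359 = -138170164/359 ≈ -3.8488e+5)
√(j + (a + C)²) = √(-138170164/359 + (25 + 42)²) = √(-138170164/359 + 67²) = √(-138170164/359 + 4489) = √(-136558613/359) = I*√49024542067/359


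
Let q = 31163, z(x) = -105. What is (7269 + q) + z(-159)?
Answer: 38327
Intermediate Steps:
(7269 + q) + z(-159) = (7269 + 31163) - 105 = 38432 - 105 = 38327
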